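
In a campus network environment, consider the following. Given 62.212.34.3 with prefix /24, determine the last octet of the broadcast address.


Given: IP = 62.212.34.3, prefix = /24
Host bits = 32 - 24 = 8
Network last octet = 3 AND mask = 0
Host part size = 2^8 - 1 = 255
Broadcast last octet = 0 OR 255 = 255

255


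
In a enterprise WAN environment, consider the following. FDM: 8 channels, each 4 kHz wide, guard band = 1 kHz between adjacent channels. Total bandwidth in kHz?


Given: 8 channels, 4 kHz each, guard = 1 kHz
Channel bandwidth = 8 * 4 = 32 kHz
Guard bands = 7 gaps * 1 kHz = 7 kHz
Total = 32 + 7 = 39 kHz

39


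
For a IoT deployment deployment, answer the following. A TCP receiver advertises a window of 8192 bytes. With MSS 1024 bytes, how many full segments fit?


Given: RWND = 8192 bytes, MSS = 1024 bytes
Full segments = floor(RWND / MSS)
Full segments = floor(8192 / 1024)
Full segments = floor(8.0) = 8

8


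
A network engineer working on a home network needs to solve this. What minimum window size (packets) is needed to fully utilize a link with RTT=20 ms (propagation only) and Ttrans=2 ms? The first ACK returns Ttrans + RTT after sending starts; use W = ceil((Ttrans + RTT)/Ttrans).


Given: Ttrans = 2 ms, RTT = 20 ms (= 2 * Tprop, Tprop = 10 ms)
Time until first ACK returns = Ttrans + RTT = 2 + 20 = 22 ms
Need W * Ttrans >= Ttrans + RTT  ->  W >= (Ttrans + RTT) / Ttrans
(Ttrans + RTT) / Ttrans = 22 / 2 = 11
W_min = ceil(11) = 11

11


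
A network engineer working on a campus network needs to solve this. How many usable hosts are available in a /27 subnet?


Given: subnet mask /27
Host bits = 32 - 27 = 5
Total addresses = 2^5 = 32
Usable hosts = 32 - 2 (network + broadcast) = 30

30


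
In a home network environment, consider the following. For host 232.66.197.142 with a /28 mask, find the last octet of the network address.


Given: IP = 232.66.197.142, prefix = /28
Subnet mask = 255.255.255.240
Last octet of IP: 142
Last octet of mask: 240
Network last octet = 142 AND 240 = 128

128


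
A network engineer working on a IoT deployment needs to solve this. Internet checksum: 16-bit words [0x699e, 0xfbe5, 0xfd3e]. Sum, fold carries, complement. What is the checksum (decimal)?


Given words: [0x699e, 0xfbe5, 0xfd3e]
Step 1: Sum all words
Raw sum = 27038 + 64485 + 64830 = 156353
Step 2: Fold carry: (25281 + 2) = 25283
One's complement = ~25283 & 0xFFFF = 40252

40252


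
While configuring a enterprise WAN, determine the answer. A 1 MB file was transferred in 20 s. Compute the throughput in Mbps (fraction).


Given: file = 1 MB, time = 20 s
File in Mb = 1 * 8 = 8 Mb
Throughput = 8 / 20 Mbps
Throughput = 2/5 Mbps

2/5


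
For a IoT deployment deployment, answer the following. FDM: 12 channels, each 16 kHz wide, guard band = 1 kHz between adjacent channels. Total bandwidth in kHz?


Given: 12 channels, 16 kHz each, guard = 1 kHz
Channel bandwidth = 12 * 16 = 192 kHz
Guard bands = 11 gaps * 1 kHz = 11 kHz
Total = 192 + 11 = 203 kHz

203


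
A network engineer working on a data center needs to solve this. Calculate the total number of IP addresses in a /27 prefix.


Given: CIDR prefix /27
Host bits = 32 - 27 = 5
Total addresses = 2^5 = 32

32


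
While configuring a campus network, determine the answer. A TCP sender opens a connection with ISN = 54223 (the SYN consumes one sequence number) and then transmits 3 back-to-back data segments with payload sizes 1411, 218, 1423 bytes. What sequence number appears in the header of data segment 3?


The SYN occupies sequence number ISN = 54223, so the first data byte is ISN + 1 = 54224.
SEQ of data segment i = (ISN + 1) + sum of payload sizes of segments 1..i-1.
Segment 1: SEQ = 54224, payload = 1411 bytes
Segment 2: SEQ = 55635, payload = 218 bytes
Segment 3: SEQ = 55853, payload = 1423 bytes
SEQ of segment 3 = 54224 + 1411 + 218 = 55853

55853


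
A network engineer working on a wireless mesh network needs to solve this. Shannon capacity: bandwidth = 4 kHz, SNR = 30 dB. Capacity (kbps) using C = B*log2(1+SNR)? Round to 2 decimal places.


Given: B = 4 kHz, SNR = 30 dB
SNR linear = 10^(30/10) = 1000
1 + SNR = 1001
log2(1001) = 9.9672262588
C = 4 * 1000 * 9.9672262588 = 39868.9050 bps
C = 39.868905 kbps -> 39.87 kbps (2 dp)

39.87


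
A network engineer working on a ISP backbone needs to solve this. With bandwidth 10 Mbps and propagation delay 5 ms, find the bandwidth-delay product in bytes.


Given: bandwidth = 10 Mbps, delay = 5 ms
BDP in bits = 10 * 10^6 * 5 / 1000
BDP in bits = 50000
BDP in bytes = 50000 / 8 = 6250

6250


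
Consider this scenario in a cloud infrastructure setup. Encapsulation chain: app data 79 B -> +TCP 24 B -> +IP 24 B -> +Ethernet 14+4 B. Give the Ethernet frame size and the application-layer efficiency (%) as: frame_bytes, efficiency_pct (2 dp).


TCP segment = 79 + 24 = 103 B
IP packet = 103 + 24 = 127 B
Ethernet frame = 127 + 14 + 4 = 145 B
Efficiency = app / frame = 79 / 145 = 0.544828 = 54.4828% -> 54.48% (2 dp)

145, 54.48


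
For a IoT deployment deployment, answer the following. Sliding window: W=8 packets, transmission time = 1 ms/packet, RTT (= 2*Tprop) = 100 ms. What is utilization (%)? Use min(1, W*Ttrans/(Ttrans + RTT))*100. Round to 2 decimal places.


Given: W = 8, Ttrans = 1 ms, RTT = 100 ms (= 2 * Tprop, Tprop = 50 ms)
Cycle time = Ttrans + RTT = 1 + 100 = 101 ms (first packet sent until its ACK returns)
W * Ttrans = 8 * 1 = 8 ms of sending per cycle
W * Ttrans / (Ttrans + RTT) = 8 / 101 = 0.079208
U = min(1, 0.079208) = 0.079208
U% = 7.92%

7.92


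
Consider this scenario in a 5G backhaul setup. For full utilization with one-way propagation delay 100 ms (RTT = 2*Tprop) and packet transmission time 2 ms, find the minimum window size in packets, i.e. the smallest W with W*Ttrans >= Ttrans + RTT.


Given: Ttrans = 2 ms, RTT = 200 ms (= 2 * Tprop, Tprop = 100 ms)
Time until first ACK returns = Ttrans + RTT = 2 + 200 = 202 ms
Need W * Ttrans >= Ttrans + RTT  ->  W >= (Ttrans + RTT) / Ttrans
(Ttrans + RTT) / Ttrans = 202 / 2 = 101
W_min = ceil(101) = 101

101


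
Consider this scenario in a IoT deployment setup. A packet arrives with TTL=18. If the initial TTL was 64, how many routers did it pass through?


Given: initial TTL = 64, received TTL = 18
Hops = initial TTL - received TTL
Hops = 64 - 18 = 46

46


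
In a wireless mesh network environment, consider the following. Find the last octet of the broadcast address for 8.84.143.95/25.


Given: IP = 8.84.143.95, prefix = /25
Host bits = 32 - 25 = 7
Network last octet = 95 AND mask = 0
Host part size = 2^7 - 1 = 127
Broadcast last octet = 0 OR 127 = 127

127


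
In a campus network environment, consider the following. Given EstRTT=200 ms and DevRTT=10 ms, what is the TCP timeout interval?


Given: EstRTT = 200 ms, DevRTT = 10 ms
Timeout = EstRTT + 4 * DevRTT
4 * DevRTT = 4 * 10 = 40
Timeout = 200 + 40 = 240 ms

240


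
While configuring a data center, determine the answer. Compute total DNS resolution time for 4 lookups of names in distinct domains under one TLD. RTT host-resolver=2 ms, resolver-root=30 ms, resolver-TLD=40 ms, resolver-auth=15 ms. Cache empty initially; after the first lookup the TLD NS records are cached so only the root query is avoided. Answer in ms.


Lookup 1 (cold cache): local + root + TLD + auth = 2 + 30 + 40 + 15 = 87 ms
Lookups 2..4 (TLD NS cached -> skip root; new domain -> still ask TLD and auth): local + TLD + auth = 2 + 40 + 15 = 57 ms each
Remaining 3 lookups: 3 * 57 = 171 ms
Total = 87 + 171 = 258 ms

258


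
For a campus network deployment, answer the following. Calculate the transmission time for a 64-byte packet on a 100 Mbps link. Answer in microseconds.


Given: packet = 64 bytes, bandwidth = 100 Mbps
Packet in bits = 64 * 8 = 512 bits
Bandwidth = 100 * 10^6 = 100000000 bps
Time = 512 / 100000000 seconds
Time in us = 512 * 10^6 / 100000000 = 5.12

5.12


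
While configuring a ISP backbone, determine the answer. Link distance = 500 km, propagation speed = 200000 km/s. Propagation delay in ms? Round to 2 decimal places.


Given: distance = 500 km, speed = 200000 km/s
Delay = distance / speed = 500 / 200000 seconds
Delay in ms = 500 * 1000 / 200000
Delay = 2.5000 ms
Rounded to 2 dp = 2.50 ms

2.50


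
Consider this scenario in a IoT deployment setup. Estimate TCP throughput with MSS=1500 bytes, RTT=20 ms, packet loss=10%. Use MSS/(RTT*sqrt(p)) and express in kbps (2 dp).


Given: MSS = 1500 bytes, RTT = 20 ms, loss = 10%
RTT in seconds = 20 / 1000 = 0.02
Loss rate = 10% = 0.1
sqrt(loss) = sqrt(0.1) = 0.316227766017
Throughput (bytes/s) = 1500 / (0.02 * 0.316227766017) = 237170.8245
Throughput (kbps) = 237170.8245 * 8 / 1000 = 1897.366596 -> 1897.37 kbps (2 dp)

1897.37


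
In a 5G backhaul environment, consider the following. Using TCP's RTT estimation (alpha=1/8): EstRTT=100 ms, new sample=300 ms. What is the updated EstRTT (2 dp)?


Given: EstRTT = 100 ms, SampleRTT = 300 ms, alpha = 1/8
New EstRTT = (1 - alpha) * EstRTT + alpha * SampleRTT
(7/8) * 100 = 87.5
(1/8) * 300 = 37.5
New EstRTT = 87.5 + 37.5 = 125 ms -> 125.00 ms (2 dp)

125.00


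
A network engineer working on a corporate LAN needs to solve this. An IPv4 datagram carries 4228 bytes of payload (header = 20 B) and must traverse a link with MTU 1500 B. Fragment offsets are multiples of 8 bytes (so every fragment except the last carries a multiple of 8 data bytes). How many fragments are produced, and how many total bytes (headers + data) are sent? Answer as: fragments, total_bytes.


Max data per non-final fragment = floor((MTU - header)/8)*8 = floor((1500 - 20)/8)*8 = floor(1480/8)*8 = 1480 B
Final fragment needs no 8-byte alignment: it can carry up to MTU - header = 1480 B
Non-final fragments needed = ceil((payload - 1480) / 1480) = ceil(2748/1480) = ceil(1.8568) = 2
Number of fragments = 2 + 1 = 3
Fragment sizes (data): 2 * 1480 B + 1268 B (last, 1268 <= 1480 OK)
Total bytes sent = payload + n_frags * header = 4228 + 3*20 = 4228 + 60 = 4288 B

3, 4288


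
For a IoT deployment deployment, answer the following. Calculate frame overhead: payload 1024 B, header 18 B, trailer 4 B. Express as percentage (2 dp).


Given: payload = 1024 B, header = 18 B, trailer = 4 B
Overhead bytes = header + trailer = 18 + 4 = 22
Total frame = payload + overhead = 1024 + 22 = 1046
Overhead % = 22 / 1046 * 100 = 2.1033% -> 2.10% (2 dp)

2.10


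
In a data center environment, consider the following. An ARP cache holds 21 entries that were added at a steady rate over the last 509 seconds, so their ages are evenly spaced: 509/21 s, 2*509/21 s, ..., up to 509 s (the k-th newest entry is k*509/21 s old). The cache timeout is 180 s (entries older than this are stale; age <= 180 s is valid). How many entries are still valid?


Ages are k * 509/21 s for k = 1..21 (spacing = 24.2381 s).
Entry k is valid iff k * 509/21 <= 180 iff k <= 21 * 180 / 509 = 7.4263
n_valid = floor(7.4263) = 7
(n_stale = 21 - 7 = 14)

7


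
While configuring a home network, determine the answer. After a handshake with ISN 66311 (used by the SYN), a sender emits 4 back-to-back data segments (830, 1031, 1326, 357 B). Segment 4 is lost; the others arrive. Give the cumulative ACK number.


SYN uses sequence number 66311; first data byte = ISN + 1 = 66312.
Segment 1: SEQ = 66312, len = 830 B, covers [66312, 67141]
Segment 2: SEQ = 67142, len = 1031 B, covers [67142, 68172]
Segment 3: SEQ = 68173, len = 1326 B, covers [68173, 69498]
Segment 4: SEQ = 69499, len = 357 B, covers [69499, 69855] [LOST]
In-order data received: bytes [66312, 69498] (segments 1..3).
Segment 4 missing -> gap begins at byte 69499.
Cumulative ACK = next expected in-order byte = 66312 + 830 + 1031 + 1326 = 69499

69499


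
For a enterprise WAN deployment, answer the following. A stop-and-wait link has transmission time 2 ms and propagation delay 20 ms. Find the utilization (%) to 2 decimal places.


Given: Ttrans = 2 ms, Tprop = 20 ms
RTT = 2 * Tprop = 2 * 20 = 40 ms
U = Ttrans / (Ttrans + RTT)
U = 2 / (2 + 40)
U = 2 / 42 = 0.047619
U% = 4.76%

4.76


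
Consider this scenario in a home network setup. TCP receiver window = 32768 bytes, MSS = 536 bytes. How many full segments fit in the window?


Given: RWND = 32768 bytes, MSS = 536 bytes
Full segments = floor(RWND / MSS)
Full segments = floor(32768 / 536)
Full segments = floor(61.1343) = 61

61


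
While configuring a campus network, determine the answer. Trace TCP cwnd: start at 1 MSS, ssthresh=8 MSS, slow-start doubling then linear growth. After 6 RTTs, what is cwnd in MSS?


RTT 0: cwnd = 1 MSS (initial)
RTT 1: cwnd = 2 MSS (slow start, doubled)
RTT 2: cwnd = 4 MSS (slow start, doubled)
RTT 3: cwnd = 8 MSS (slow start, doubled)
RTT 4: cwnd = 9 MSS (congestion avoidance, +1)
RTT 5: cwnd = 10 MSS (congestion avoidance, +1)
RTT 6: cwnd = 11 MSS (congestion avoidance, +1)

11


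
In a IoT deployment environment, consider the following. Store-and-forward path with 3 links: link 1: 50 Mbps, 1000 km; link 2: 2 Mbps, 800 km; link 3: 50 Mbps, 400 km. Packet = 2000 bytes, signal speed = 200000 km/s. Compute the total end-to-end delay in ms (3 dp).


Packet = 2000 bytes = 16000 bits. Store-and-forward: sum (t_trans + t_prop) per link.
Link 1: t_trans = 16000/(50*10^6) s = 0.3200 ms; t_prop = 1000/200000 s = 5.0000 ms; subtotal = 5.3200 ms
Link 2: t_trans = 16000/(2*10^6) s = 8.0000 ms; t_prop = 800/200000 s = 4.0000 ms; subtotal = 12.0000 ms
Link 3: t_trans = 16000/(50*10^6) s = 0.3200 ms; t_prop = 400/200000 s = 2.0000 ms; subtotal = 2.3200 ms
End-to-end = 5.3200 + 12.0000 + 2.3200 = 19.6400 ms -> 19.640 ms (3 dp)

19.640


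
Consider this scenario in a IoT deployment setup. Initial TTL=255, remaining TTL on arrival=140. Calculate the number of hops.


Given: initial TTL = 255, received TTL = 140
Hops = initial TTL - received TTL
Hops = 255 - 140 = 115

115


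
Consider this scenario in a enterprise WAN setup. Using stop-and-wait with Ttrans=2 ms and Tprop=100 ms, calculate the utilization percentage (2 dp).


Given: Ttrans = 2 ms, Tprop = 100 ms
RTT = 2 * Tprop = 2 * 100 = 200 ms
U = Ttrans / (Ttrans + RTT)
U = 2 / (2 + 200)
U = 2 / 202 = 0.009901
U% = 0.99%

0.99


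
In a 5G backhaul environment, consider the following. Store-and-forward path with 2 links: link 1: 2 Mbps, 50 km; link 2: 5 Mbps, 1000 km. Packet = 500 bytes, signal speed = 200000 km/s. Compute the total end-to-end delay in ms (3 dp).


Packet = 500 bytes = 4000 bits. Store-and-forward: sum (t_trans + t_prop) per link.
Link 1: t_trans = 4000/(2*10^6) s = 2.0000 ms; t_prop = 50/200000 s = 0.2500 ms; subtotal = 2.2500 ms
Link 2: t_trans = 4000/(5*10^6) s = 0.8000 ms; t_prop = 1000/200000 s = 5.0000 ms; subtotal = 5.8000 ms
End-to-end = 2.2500 + 5.8000 = 8.0500 ms -> 8.050 ms (3 dp)

8.050


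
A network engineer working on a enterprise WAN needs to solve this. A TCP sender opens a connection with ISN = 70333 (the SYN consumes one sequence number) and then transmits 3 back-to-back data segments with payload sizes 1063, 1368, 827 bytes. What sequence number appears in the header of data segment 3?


The SYN occupies sequence number ISN = 70333, so the first data byte is ISN + 1 = 70334.
SEQ of data segment i = (ISN + 1) + sum of payload sizes of segments 1..i-1.
Segment 1: SEQ = 70334, payload = 1063 bytes
Segment 2: SEQ = 71397, payload = 1368 bytes
Segment 3: SEQ = 72765, payload = 827 bytes
SEQ of segment 3 = 70334 + 1063 + 1368 = 72765

72765


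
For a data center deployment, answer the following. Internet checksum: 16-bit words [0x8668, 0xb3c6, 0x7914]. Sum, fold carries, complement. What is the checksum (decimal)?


Given words: [0x8668, 0xb3c6, 0x7914]
Step 1: Sum all words
Raw sum = 34408 + 46022 + 30996 = 111426
Step 2: Fold carry: (45890 + 1) = 45891
One's complement = ~45891 & 0xFFFF = 19644

19644


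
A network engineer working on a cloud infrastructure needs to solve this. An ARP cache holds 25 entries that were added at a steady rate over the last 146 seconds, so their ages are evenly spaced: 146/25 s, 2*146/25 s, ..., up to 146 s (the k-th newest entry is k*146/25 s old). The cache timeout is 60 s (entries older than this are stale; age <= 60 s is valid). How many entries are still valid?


Ages are k * 146/25 s for k = 1..25 (spacing = 5.8400 s).
Entry k is valid iff k * 146/25 <= 60 iff k <= 25 * 60 / 146 = 10.2740
n_valid = floor(10.2740) = 10
(n_stale = 25 - 10 = 15)

10


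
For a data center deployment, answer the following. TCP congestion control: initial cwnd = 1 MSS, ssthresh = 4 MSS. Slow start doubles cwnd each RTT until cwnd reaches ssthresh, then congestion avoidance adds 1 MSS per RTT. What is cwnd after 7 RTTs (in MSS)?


RTT 0: cwnd = 1 MSS (initial)
RTT 1: cwnd = 2 MSS (slow start, doubled)
RTT 2: cwnd = 4 MSS (slow start, doubled)
RTT 3: cwnd = 5 MSS (congestion avoidance, +1)
RTT 4: cwnd = 6 MSS (congestion avoidance, +1)
RTT 5: cwnd = 7 MSS (congestion avoidance, +1)
RTT 6: cwnd = 8 MSS (congestion avoidance, +1)
RTT 7: cwnd = 9 MSS (congestion avoidance, +1)

9


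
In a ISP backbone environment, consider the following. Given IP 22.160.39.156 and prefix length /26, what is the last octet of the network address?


Given: IP = 22.160.39.156, prefix = /26
Subnet mask = 255.255.255.192
Last octet of IP: 156
Last octet of mask: 192
Network last octet = 156 AND 192 = 128

128


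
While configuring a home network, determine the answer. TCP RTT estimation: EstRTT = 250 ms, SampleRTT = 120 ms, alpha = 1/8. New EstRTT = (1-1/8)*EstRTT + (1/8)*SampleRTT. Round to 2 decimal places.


Given: EstRTT = 250 ms, SampleRTT = 120 ms, alpha = 1/8
New EstRTT = (1 - alpha) * EstRTT + alpha * SampleRTT
(7/8) * 250 = 218.75
(1/8) * 120 = 15
New EstRTT = 218.75 + 15 = 233.75 ms -> 233.75 ms (2 dp)

233.75


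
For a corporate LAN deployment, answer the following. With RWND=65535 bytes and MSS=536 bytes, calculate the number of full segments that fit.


Given: RWND = 65535 bytes, MSS = 536 bytes
Full segments = floor(RWND / MSS)
Full segments = floor(65535 / 536)
Full segments = floor(122.2668) = 122

122


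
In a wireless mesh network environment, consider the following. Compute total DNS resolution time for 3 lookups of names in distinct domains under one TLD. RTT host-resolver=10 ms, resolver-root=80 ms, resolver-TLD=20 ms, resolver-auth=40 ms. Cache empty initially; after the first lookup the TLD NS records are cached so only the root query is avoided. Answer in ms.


Lookup 1 (cold cache): local + root + TLD + auth = 10 + 80 + 20 + 40 = 150 ms
Lookups 2..3 (TLD NS cached -> skip root; new domain -> still ask TLD and auth): local + TLD + auth = 10 + 20 + 40 = 70 ms each
Remaining 2 lookups: 2 * 70 = 140 ms
Total = 150 + 140 = 290 ms

290


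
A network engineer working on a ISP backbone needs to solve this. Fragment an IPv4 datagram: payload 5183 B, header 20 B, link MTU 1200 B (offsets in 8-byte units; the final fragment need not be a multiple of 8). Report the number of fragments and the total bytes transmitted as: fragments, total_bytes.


Max data per non-final fragment = floor((MTU - header)/8)*8 = floor((1200 - 20)/8)*8 = floor(1180/8)*8 = 1176 B
Final fragment needs no 8-byte alignment: it can carry up to MTU - header = 1180 B
Non-final fragments needed = ceil((payload - 1180) / 1176) = ceil(4003/1176) = ceil(3.4039) = 4
Number of fragments = 4 + 1 = 5
Fragment sizes (data): 4 * 1176 B + 479 B (last, 479 <= 1180 OK)
Total bytes sent = payload + n_frags * header = 5183 + 5*20 = 5183 + 100 = 5283 B

5, 5283


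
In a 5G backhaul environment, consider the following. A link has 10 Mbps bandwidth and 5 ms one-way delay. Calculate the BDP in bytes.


Given: bandwidth = 10 Mbps, delay = 5 ms
BDP in bits = 10 * 10^6 * 5 / 1000
BDP in bits = 50000
BDP in bytes = 50000 / 8 = 6250

6250


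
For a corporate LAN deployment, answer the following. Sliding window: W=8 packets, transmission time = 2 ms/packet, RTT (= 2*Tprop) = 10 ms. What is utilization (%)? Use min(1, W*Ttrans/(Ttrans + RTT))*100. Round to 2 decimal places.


Given: W = 8, Ttrans = 2 ms, RTT = 10 ms (= 2 * Tprop, Tprop = 5 ms)
Cycle time = Ttrans + RTT = 2 + 10 = 12 ms (first packet sent until its ACK returns)
W * Ttrans = 8 * 2 = 16 ms of sending per cycle
W * Ttrans / (Ttrans + RTT) = 16 / 12 = 1.333333
U = min(1, 1.333333) = 1.000000
U% = 100.00%

100.00


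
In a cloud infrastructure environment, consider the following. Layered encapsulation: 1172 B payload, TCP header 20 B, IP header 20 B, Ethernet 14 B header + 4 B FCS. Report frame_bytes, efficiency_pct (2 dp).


TCP segment = 1172 + 20 = 1192 B
IP packet = 1192 + 20 = 1212 B
Ethernet frame = 1212 + 14 + 4 = 1230 B
Efficiency = app / frame = 1172 / 1230 = 0.952846 = 95.2846% -> 95.28% (2 dp)

1230, 95.28


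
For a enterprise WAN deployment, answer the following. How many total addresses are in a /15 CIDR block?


Given: CIDR prefix /15
Host bits = 32 - 15 = 17
Total addresses = 2^17 = 131072

131072


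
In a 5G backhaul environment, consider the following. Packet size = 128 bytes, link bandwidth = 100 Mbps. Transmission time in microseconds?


Given: packet = 128 bytes, bandwidth = 100 Mbps
Packet in bits = 128 * 8 = 1024 bits
Bandwidth = 100 * 10^6 = 100000000 bps
Time = 1024 / 100000000 seconds
Time in us = 1024 * 10^6 / 100000000 = 10.24

10.24


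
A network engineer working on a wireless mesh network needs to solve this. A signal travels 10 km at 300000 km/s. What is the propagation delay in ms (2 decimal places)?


Given: distance = 10 km, speed = 300000 km/s
Delay = distance / speed = 10 / 300000 seconds
Delay in ms = 10 * 1000 / 300000
Delay = 0.0333 ms
Rounded to 2 dp = 0.03 ms

0.03


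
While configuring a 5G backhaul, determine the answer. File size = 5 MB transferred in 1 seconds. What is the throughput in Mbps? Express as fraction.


Given: file = 5 MB, time = 1 s
File in Mb = 5 * 8 = 40 Mb
Throughput = 40 / 1 Mbps
Throughput = 40 Mbps

40


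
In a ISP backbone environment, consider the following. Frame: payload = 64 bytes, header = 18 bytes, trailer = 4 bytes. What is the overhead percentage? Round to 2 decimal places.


Given: payload = 64 B, header = 18 B, trailer = 4 B
Overhead bytes = header + trailer = 18 + 4 = 22
Total frame = payload + overhead = 64 + 22 = 86
Overhead % = 22 / 86 * 100 = 25.5814% -> 25.58% (2 dp)

25.58


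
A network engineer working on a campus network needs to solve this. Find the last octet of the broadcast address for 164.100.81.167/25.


Given: IP = 164.100.81.167, prefix = /25
Host bits = 32 - 25 = 7
Network last octet = 167 AND mask = 128
Host part size = 2^7 - 1 = 127
Broadcast last octet = 128 OR 127 = 255

255


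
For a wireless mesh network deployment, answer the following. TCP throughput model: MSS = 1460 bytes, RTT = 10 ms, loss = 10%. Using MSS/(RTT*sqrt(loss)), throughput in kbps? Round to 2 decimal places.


Given: MSS = 1460 bytes, RTT = 10 ms, loss = 10%
RTT in seconds = 10 / 1000 = 0.01
Loss rate = 10% = 0.1
sqrt(loss) = sqrt(0.1) = 0.316227766017
Throughput (bytes/s) = 1460 / (0.01 * 0.316227766017) = 461692.5384
Throughput (kbps) = 461692.5384 * 8 / 1000 = 3693.540307 -> 3693.54 kbps (2 dp)

3693.54


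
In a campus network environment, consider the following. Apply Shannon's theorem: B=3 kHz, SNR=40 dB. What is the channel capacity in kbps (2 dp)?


Given: B = 3 kHz, SNR = 40 dB
SNR linear = 10^(40/10) = 10000
1 + SNR = 10001
log2(10001) = 13.2878566418
C = 3 * 1000 * 13.2878566418 = 39863.5699 bps
C = 39.863570 kbps -> 39.86 kbps (2 dp)

39.86


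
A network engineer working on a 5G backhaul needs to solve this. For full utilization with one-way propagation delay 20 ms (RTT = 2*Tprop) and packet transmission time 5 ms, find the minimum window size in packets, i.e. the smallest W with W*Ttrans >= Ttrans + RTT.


Given: Ttrans = 5 ms, RTT = 40 ms (= 2 * Tprop, Tprop = 20 ms)
Time until first ACK returns = Ttrans + RTT = 5 + 40 = 45 ms
Need W * Ttrans >= Ttrans + RTT  ->  W >= (Ttrans + RTT) / Ttrans
(Ttrans + RTT) / Ttrans = 45 / 5 = 9
W_min = ceil(9) = 9

9


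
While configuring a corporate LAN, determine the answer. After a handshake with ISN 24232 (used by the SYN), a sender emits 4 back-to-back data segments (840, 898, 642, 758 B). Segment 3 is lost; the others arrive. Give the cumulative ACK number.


SYN uses sequence number 24232; first data byte = ISN + 1 = 24233.
Segment 1: SEQ = 24233, len = 840 B, covers [24233, 25072]
Segment 2: SEQ = 25073, len = 898 B, covers [25073, 25970]
Segment 3: SEQ = 25971, len = 642 B, covers [25971, 26612] [LOST]
Segment 4: SEQ = 26613, len = 758 B, covers [26613, 27370]
In-order data received: bytes [24233, 25970] (segments 1..2).
Segment 3 missing -> gap begins at byte 25971; later segments buffered out of order.
Cumulative ACK = next expected in-order byte = 24233 + 840 + 898 = 25971

25971


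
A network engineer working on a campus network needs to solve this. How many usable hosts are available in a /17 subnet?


Given: subnet mask /17
Host bits = 32 - 17 = 15
Total addresses = 2^15 = 32768
Usable hosts = 32768 - 2 (network + broadcast) = 32766

32766


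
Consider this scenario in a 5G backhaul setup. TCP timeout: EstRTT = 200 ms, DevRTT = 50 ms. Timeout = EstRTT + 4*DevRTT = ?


Given: EstRTT = 200 ms, DevRTT = 50 ms
Timeout = EstRTT + 4 * DevRTT
4 * DevRTT = 4 * 50 = 200
Timeout = 200 + 200 = 400 ms

400


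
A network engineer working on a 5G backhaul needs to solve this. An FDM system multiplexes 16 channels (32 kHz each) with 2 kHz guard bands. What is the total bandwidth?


Given: 16 channels, 32 kHz each, guard = 2 kHz
Channel bandwidth = 16 * 32 = 512 kHz
Guard bands = 15 gaps * 2 kHz = 30 kHz
Total = 512 + 30 = 542 kHz

542


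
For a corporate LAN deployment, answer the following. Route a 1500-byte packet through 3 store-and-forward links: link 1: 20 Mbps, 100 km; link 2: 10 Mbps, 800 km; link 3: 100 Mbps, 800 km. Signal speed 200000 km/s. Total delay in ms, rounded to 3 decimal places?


Packet = 1500 bytes = 12000 bits. Store-and-forward: sum (t_trans + t_prop) per link.
Link 1: t_trans = 12000/(20*10^6) s = 0.6000 ms; t_prop = 100/200000 s = 0.5000 ms; subtotal = 1.1000 ms
Link 2: t_trans = 12000/(10*10^6) s = 1.2000 ms; t_prop = 800/200000 s = 4.0000 ms; subtotal = 5.2000 ms
Link 3: t_trans = 12000/(100*10^6) s = 0.1200 ms; t_prop = 800/200000 s = 4.0000 ms; subtotal = 4.1200 ms
End-to-end = 1.1000 + 5.2000 + 4.1200 = 10.4200 ms -> 10.420 ms (3 dp)

10.420


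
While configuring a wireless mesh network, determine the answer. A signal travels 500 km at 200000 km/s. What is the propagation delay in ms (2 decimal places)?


Given: distance = 500 km, speed = 200000 km/s
Delay = distance / speed = 500 / 200000 seconds
Delay in ms = 500 * 1000 / 200000
Delay = 2.5000 ms
Rounded to 2 dp = 2.50 ms

2.50


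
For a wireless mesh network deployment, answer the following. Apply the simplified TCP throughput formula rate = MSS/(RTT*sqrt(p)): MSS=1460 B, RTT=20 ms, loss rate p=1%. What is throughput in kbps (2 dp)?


Given: MSS = 1460 bytes, RTT = 20 ms, loss = 1%
RTT in seconds = 20 / 1000 = 0.02
Loss rate = 1% = 0.01
sqrt(loss) = sqrt(0.01) = 0.1
Throughput (bytes/s) = 1460 / (0.02 * 0.1) = 730000.0000
Throughput (kbps) = 730000.0000 * 8 / 1000 = 5840.000000 -> 5840.00 kbps (2 dp)

5840.00


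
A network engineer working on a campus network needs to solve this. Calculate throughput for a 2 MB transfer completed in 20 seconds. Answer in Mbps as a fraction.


Given: file = 2 MB, time = 20 s
File in Mb = 2 * 8 = 16 Mb
Throughput = 16 / 20 Mbps
Throughput = 4/5 Mbps

4/5


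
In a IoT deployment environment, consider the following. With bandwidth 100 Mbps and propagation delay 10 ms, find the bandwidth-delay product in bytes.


Given: bandwidth = 100 Mbps, delay = 10 ms
BDP in bits = 100 * 10^6 * 10 / 1000
BDP in bits = 1000000
BDP in bytes = 1000000 / 8 = 125000

125000


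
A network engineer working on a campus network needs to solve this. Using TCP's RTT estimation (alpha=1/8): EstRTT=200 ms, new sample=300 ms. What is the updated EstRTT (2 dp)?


Given: EstRTT = 200 ms, SampleRTT = 300 ms, alpha = 1/8
New EstRTT = (1 - alpha) * EstRTT + alpha * SampleRTT
(7/8) * 200 = 175
(1/8) * 300 = 37.5
New EstRTT = 175 + 37.5 = 212.5 ms -> 212.50 ms (2 dp)

212.50


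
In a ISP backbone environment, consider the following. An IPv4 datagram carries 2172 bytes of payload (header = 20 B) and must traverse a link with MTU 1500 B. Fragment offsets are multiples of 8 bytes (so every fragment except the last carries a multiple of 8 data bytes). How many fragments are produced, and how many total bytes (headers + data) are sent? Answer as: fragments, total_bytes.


Max data per non-final fragment = floor((MTU - header)/8)*8 = floor((1500 - 20)/8)*8 = floor(1480/8)*8 = 1480 B
Final fragment needs no 8-byte alignment: it can carry up to MTU - header = 1480 B
Non-final fragments needed = ceil((payload - 1480) / 1480) = ceil(692/1480) = ceil(0.4676) = 1
Number of fragments = 1 + 1 = 2
Fragment sizes (data): 1 * 1480 B + 692 B (last, 692 <= 1480 OK)
Total bytes sent = payload + n_frags * header = 2172 + 2*20 = 2172 + 40 = 2212 B

2, 2212


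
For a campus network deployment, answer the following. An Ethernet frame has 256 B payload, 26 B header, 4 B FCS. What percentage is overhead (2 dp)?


Given: payload = 256 B, header = 26 B, trailer = 4 B
Overhead bytes = header + trailer = 26 + 4 = 30
Total frame = payload + overhead = 256 + 30 = 286
Overhead % = 30 / 286 * 100 = 10.4895% -> 10.49% (2 dp)

10.49


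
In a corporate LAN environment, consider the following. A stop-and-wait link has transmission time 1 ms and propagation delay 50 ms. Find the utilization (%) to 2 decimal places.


Given: Ttrans = 1 ms, Tprop = 50 ms
RTT = 2 * Tprop = 2 * 50 = 100 ms
U = Ttrans / (Ttrans + RTT)
U = 1 / (1 + 100)
U = 1 / 101 = 0.009901
U% = 0.99%

0.99


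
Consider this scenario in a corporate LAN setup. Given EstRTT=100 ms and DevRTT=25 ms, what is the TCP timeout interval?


Given: EstRTT = 100 ms, DevRTT = 25 ms
Timeout = EstRTT + 4 * DevRTT
4 * DevRTT = 4 * 25 = 100
Timeout = 100 + 100 = 200 ms

200


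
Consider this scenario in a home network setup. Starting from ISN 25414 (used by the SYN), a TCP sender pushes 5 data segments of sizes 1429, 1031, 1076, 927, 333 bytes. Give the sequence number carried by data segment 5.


The SYN occupies sequence number ISN = 25414, so the first data byte is ISN + 1 = 25415.
SEQ of data segment i = (ISN + 1) + sum of payload sizes of segments 1..i-1.
Segment 1: SEQ = 25415, payload = 1429 bytes
Segment 2: SEQ = 26844, payload = 1031 bytes
Segment 3: SEQ = 27875, payload = 1076 bytes
Segment 4: SEQ = 28951, payload = 927 bytes
Segment 5: SEQ = 29878, payload = 333 bytes
SEQ of segment 5 = 25415 + 1429 + 1031 + 1076 + 927 = 29878

29878


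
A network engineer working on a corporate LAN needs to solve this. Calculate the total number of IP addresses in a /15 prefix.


Given: CIDR prefix /15
Host bits = 32 - 15 = 17
Total addresses = 2^17 = 131072

131072


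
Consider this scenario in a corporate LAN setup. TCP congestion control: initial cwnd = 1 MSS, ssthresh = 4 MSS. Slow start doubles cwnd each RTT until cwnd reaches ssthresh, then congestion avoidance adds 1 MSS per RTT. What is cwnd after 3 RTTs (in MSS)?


RTT 0: cwnd = 1 MSS (initial)
RTT 1: cwnd = 2 MSS (slow start, doubled)
RTT 2: cwnd = 4 MSS (slow start, doubled)
RTT 3: cwnd = 5 MSS (congestion avoidance, +1)

5


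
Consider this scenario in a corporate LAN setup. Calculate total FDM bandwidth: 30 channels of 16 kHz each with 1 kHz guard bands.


Given: 30 channels, 16 kHz each, guard = 1 kHz
Channel bandwidth = 30 * 16 = 480 kHz
Guard bands = 29 gaps * 1 kHz = 29 kHz
Total = 480 + 29 = 509 kHz

509


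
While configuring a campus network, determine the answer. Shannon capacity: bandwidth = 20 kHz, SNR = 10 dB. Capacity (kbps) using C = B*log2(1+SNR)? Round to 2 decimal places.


Given: B = 20 kHz, SNR = 10 dB
SNR linear = 10^(10/10) = 10
1 + SNR = 11
log2(11) = 3.4594316186
C = 20 * 1000 * 3.4594316186 = 69188.6324 bps
C = 69.188632 kbps -> 69.19 kbps (2 dp)

69.19


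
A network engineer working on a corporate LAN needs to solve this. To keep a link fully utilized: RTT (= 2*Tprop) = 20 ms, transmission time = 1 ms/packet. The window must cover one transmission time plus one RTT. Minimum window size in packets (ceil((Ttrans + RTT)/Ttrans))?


Given: Ttrans = 1 ms, RTT = 20 ms (= 2 * Tprop, Tprop = 10 ms)
Time until first ACK returns = Ttrans + RTT = 1 + 20 = 21 ms
Need W * Ttrans >= Ttrans + RTT  ->  W >= (Ttrans + RTT) / Ttrans
(Ttrans + RTT) / Ttrans = 21 / 1 = 21
W_min = ceil(21) = 21

21


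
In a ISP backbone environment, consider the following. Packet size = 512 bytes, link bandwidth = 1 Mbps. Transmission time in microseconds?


Given: packet = 512 bytes, bandwidth = 1 Mbps
Packet in bits = 512 * 8 = 4096 bits
Bandwidth = 1 * 10^6 = 1000000 bps
Time = 4096 / 1000000 seconds
Time in us = 4096 * 10^6 / 1000000 = 4096

4096


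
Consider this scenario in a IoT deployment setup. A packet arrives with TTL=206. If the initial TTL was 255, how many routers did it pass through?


Given: initial TTL = 255, received TTL = 206
Hops = initial TTL - received TTL
Hops = 255 - 206 = 49

49


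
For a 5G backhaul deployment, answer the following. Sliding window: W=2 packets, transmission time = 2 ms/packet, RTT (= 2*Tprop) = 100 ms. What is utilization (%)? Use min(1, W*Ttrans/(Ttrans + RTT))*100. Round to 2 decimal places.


Given: W = 2, Ttrans = 2 ms, RTT = 100 ms (= 2 * Tprop, Tprop = 50 ms)
Cycle time = Ttrans + RTT = 2 + 100 = 102 ms (first packet sent until its ACK returns)
W * Ttrans = 2 * 2 = 4 ms of sending per cycle
W * Ttrans / (Ttrans + RTT) = 4 / 102 = 0.039216
U = min(1, 0.039216) = 0.039216
U% = 3.92%

3.92


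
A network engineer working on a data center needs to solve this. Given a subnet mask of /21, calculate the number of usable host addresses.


Given: subnet mask /21
Host bits = 32 - 21 = 11
Total addresses = 2^11 = 2048
Usable hosts = 2048 - 2 (network + broadcast) = 2046

2046


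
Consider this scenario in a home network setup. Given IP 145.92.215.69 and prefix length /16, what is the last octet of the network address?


Given: IP = 145.92.215.69, prefix = /16
Subnet mask = 255.255.0.0
Last octet of IP: 69
Last octet of mask: 0
Network last octet = 69 AND 0 = 0

0


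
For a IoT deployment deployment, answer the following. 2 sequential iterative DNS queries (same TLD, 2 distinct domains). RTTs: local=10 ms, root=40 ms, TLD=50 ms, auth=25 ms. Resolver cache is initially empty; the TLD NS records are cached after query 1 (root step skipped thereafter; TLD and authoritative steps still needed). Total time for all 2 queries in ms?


Lookup 1 (cold cache): local + root + TLD + auth = 10 + 40 + 50 + 25 = 125 ms
Lookups 2..2 (TLD NS cached -> skip root; new domain -> still ask TLD and auth): local + TLD + auth = 10 + 50 + 25 = 85 ms each
Remaining 1 lookups: 1 * 85 = 85 ms
Total = 125 + 85 = 210 ms

210


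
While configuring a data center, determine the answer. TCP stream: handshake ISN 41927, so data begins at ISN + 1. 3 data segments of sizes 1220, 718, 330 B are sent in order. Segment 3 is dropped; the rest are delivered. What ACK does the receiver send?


SYN uses sequence number 41927; first data byte = ISN + 1 = 41928.
Segment 1: SEQ = 41928, len = 1220 B, covers [41928, 43147]
Segment 2: SEQ = 43148, len = 718 B, covers [43148, 43865]
Segment 3: SEQ = 43866, len = 330 B, covers [43866, 44195] [LOST]
In-order data received: bytes [41928, 43865] (segments 1..2).
Segment 3 missing -> gap begins at byte 43866.
Cumulative ACK = next expected in-order byte = 41928 + 1220 + 718 = 43866

43866


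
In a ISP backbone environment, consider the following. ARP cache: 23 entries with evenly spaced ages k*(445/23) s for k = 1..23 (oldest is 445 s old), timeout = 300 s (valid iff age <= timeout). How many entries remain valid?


Ages are k * 445/23 s for k = 1..23 (spacing = 19.3478 s).
Entry k is valid iff k * 445/23 <= 300 iff k <= 23 * 300 / 445 = 15.5056
n_valid = floor(15.5056) = 15
(n_stale = 23 - 15 = 8)

15


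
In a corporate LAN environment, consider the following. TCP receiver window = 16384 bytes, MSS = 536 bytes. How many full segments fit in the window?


Given: RWND = 16384 bytes, MSS = 536 bytes
Full segments = floor(RWND / MSS)
Full segments = floor(16384 / 536)
Full segments = floor(30.5672) = 30

30


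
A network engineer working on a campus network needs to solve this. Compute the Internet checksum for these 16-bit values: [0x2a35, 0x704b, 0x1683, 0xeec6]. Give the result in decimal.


Given words: [0x2a35, 0x704b, 0x1683, 0xeec6]
Step 1: Sum all words
Raw sum = 10805 + 28747 + 5763 + 61126 = 106441
Step 2: Fold carry: (40905 + 1) = 40906
One's complement = ~40906 & 0xFFFF = 24629

24629


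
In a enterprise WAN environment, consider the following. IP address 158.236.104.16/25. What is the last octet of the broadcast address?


Given: IP = 158.236.104.16, prefix = /25
Host bits = 32 - 25 = 7
Network last octet = 16 AND mask = 0
Host part size = 2^7 - 1 = 127
Broadcast last octet = 0 OR 127 = 127

127


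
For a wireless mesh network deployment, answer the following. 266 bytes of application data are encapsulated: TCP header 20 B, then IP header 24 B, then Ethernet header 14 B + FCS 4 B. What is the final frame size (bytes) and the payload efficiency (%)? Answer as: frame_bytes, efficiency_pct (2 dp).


TCP segment = 266 + 20 = 286 B
IP packet = 286 + 24 = 310 B
Ethernet frame = 310 + 14 + 4 = 328 B
Efficiency = app / frame = 266 / 328 = 0.810976 = 81.0976% -> 81.10% (2 dp)

328, 81.10


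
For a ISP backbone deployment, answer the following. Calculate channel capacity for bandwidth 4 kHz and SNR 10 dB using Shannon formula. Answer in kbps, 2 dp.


Given: B = 4 kHz, SNR = 10 dB
SNR linear = 10^(10/10) = 10
1 + SNR = 11
log2(11) = 3.4594316186
C = 4 * 1000 * 3.4594316186 = 13837.7265 bps
C = 13.837726 kbps -> 13.84 kbps (2 dp)

13.84


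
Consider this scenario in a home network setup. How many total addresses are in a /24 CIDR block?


Given: CIDR prefix /24
Host bits = 32 - 24 = 8
Total addresses = 2^8 = 256

256


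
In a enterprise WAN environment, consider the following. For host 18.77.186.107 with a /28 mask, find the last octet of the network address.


Given: IP = 18.77.186.107, prefix = /28
Subnet mask = 255.255.255.240
Last octet of IP: 107
Last octet of mask: 240
Network last octet = 107 AND 240 = 96

96


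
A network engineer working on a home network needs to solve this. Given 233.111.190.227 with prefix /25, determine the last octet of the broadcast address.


Given: IP = 233.111.190.227, prefix = /25
Host bits = 32 - 25 = 7
Network last octet = 227 AND mask = 128
Host part size = 2^7 - 1 = 127
Broadcast last octet = 128 OR 127 = 255

255


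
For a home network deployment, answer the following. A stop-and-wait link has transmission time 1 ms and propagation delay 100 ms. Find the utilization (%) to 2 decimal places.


Given: Ttrans = 1 ms, Tprop = 100 ms
RTT = 2 * Tprop = 2 * 100 = 200 ms
U = Ttrans / (Ttrans + RTT)
U = 1 / (1 + 200)
U = 1 / 201 = 0.004975
U% = 0.50%

0.50


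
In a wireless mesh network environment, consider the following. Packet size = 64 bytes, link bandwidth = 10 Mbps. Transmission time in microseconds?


Given: packet = 64 bytes, bandwidth = 10 Mbps
Packet in bits = 64 * 8 = 512 bits
Bandwidth = 10 * 10^6 = 10000000 bps
Time = 512 / 10000000 seconds
Time in us = 512 * 10^6 / 10000000 = 51.2

51.2


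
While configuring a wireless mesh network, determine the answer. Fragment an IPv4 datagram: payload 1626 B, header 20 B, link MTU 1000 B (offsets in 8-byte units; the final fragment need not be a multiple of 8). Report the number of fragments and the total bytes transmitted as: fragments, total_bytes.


Max data per non-final fragment = floor((MTU - header)/8)*8 = floor((1000 - 20)/8)*8 = floor(980/8)*8 = 976 B
Final fragment needs no 8-byte alignment: it can carry up to MTU - header = 980 B
Non-final fragments needed = ceil((payload - 980) / 976) = ceil(646/976) = ceil(0.6619) = 1
Number of fragments = 1 + 1 = 2
Fragment sizes (data): 1 * 976 B + 650 B (last, 650 <= 980 OK)
Total bytes sent = payload + n_frags * header = 1626 + 2*20 = 1626 + 40 = 1666 B

2, 1666
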